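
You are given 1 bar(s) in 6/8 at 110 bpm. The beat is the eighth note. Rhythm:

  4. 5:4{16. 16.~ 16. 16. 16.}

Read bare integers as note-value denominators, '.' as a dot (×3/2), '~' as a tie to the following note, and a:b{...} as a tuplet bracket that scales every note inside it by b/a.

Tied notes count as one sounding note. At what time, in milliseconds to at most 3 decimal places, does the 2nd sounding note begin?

1. 0.0ms @ 0 + 1636.364ms (3)
2. 1636.364ms @ 3 + 327.273ms (3/5)
3. 1963.636ms @ 18/5 + 654.545ms (6/5)
4. 2618.182ms @ 24/5 + 327.273ms (3/5)
5. 2945.455ms @ 27/5 + 327.273ms (3/5)

note 2 onset = 3b = 1636.364ms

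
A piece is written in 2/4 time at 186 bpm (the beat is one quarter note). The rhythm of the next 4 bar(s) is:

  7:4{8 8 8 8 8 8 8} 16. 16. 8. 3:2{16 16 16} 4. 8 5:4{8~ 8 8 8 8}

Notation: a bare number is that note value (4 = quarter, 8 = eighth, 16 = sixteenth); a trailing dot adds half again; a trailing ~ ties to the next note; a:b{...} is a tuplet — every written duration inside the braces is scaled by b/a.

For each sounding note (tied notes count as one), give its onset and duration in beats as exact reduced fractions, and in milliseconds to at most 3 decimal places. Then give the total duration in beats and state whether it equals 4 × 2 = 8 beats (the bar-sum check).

1) 0.0ms=0b +92.166ms=2/7b
2) 92.166ms=2/7b +92.166ms=2/7b
3) 184.332ms=4/7b +92.166ms=2/7b
4) 276.498ms=6/7b +92.166ms=2/7b
5) 368.664ms=8/7b +92.166ms=2/7b
6) 460.829ms=10/7b +92.166ms=2/7b
7) 552.995ms=12/7b +92.166ms=2/7b
8) 645.161ms=2b +120.968ms=3/8b
9) 766.129ms=19/8b +120.968ms=3/8b
10) 887.097ms=11/4b +241.935ms=3/4b
11) 1129.032ms=7/2b +53.763ms=1/6b
12) 1182.796ms=11/3b +53.763ms=1/6b
13) 1236.559ms=23/6b +53.763ms=1/6b
14) 1290.323ms=4b +483.871ms=3/2b
15) 1774.194ms=11/2b +161.29ms=1/2b
16) 1935.484ms=6b +258.065ms=4/5b
17) 2193.548ms=34/5b +129.032ms=2/5b
18) 2322.581ms=36/5b +129.032ms=2/5b
19) 2451.613ms=38/5b +129.032ms=2/5b
Σ=8b of 8 (186bpm 2/4) — PASS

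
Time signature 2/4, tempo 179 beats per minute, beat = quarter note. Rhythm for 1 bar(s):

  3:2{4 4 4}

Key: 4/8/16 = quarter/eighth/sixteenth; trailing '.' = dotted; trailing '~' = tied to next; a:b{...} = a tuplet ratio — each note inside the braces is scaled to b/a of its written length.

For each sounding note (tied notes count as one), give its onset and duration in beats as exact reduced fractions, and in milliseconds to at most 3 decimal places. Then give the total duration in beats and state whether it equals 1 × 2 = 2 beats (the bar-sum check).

1) 0.0ms=0b +223.464ms=2/3b
2) 223.464ms=2/3b +223.464ms=2/3b
3) 446.927ms=4/3b +223.464ms=2/3b
Σ=2b of 2 (179bpm 2/4) — PASS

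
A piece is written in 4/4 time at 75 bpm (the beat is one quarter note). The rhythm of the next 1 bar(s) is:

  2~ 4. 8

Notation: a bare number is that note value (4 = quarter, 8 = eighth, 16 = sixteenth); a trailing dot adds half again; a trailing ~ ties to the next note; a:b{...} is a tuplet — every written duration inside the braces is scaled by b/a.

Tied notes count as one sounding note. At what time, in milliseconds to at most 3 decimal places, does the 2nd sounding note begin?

note 2 onset = 7/2b = 2800.0ms

1. 0.0ms @ 0 + 2800.0ms (7/2)
2. 2800.0ms @ 7/2 + 400.0ms (1/2)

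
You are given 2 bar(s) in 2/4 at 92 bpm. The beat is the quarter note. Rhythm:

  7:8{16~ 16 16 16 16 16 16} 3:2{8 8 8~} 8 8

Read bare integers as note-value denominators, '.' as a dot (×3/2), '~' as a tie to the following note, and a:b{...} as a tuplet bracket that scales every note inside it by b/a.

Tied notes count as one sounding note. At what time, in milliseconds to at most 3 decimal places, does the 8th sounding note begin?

note 8 onset = 7/3b = 1521.739ms

1. 0.0ms @ 0 + 372.671ms (4/7)
2. 372.671ms @ 4/7 + 186.335ms (2/7)
3. 559.006ms @ 6/7 + 186.335ms (2/7)
4. 745.342ms @ 8/7 + 186.335ms (2/7)
5. 931.677ms @ 10/7 + 186.335ms (2/7)
6. 1118.012ms @ 12/7 + 186.335ms (2/7)
7. 1304.348ms @ 2 + 217.391ms (1/3)
8. 1521.739ms @ 7/3 + 217.391ms (1/3)
9. 1739.13ms @ 8/3 + 543.478ms (5/6)
10. 2282.609ms @ 7/2 + 326.087ms (1/2)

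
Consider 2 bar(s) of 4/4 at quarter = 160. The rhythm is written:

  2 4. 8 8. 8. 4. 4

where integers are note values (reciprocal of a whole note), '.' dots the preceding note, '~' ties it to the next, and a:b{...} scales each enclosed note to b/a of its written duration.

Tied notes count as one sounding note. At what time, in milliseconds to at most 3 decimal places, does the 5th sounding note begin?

note 5 onset = 19/4b = 1781.25ms

1. 0.0ms @ 0 + 750.0ms (2)
2. 750.0ms @ 2 + 562.5ms (3/2)
3. 1312.5ms @ 7/2 + 187.5ms (1/2)
4. 1500.0ms @ 4 + 281.25ms (3/4)
5. 1781.25ms @ 19/4 + 281.25ms (3/4)
6. 2062.5ms @ 11/2 + 562.5ms (3/2)
7. 2625.0ms @ 7 + 375.0ms (1)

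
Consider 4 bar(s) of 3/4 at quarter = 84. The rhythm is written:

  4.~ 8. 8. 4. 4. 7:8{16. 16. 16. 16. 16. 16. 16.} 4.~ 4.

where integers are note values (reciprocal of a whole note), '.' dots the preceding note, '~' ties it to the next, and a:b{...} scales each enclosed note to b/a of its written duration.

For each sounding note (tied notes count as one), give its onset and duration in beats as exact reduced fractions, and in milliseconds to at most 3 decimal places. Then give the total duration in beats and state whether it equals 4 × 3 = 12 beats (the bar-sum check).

1) 0.0ms=0b +1607.143ms=9/4b
2) 1607.143ms=9/4b +535.714ms=3/4b
3) 2142.857ms=3b +1071.429ms=3/2b
4) 3214.286ms=9/2b +1071.429ms=3/2b
5) 4285.714ms=6b +306.122ms=3/7b
6) 4591.837ms=45/7b +306.122ms=3/7b
7) 4897.959ms=48/7b +306.122ms=3/7b
8) 5204.082ms=51/7b +306.122ms=3/7b
9) 5510.204ms=54/7b +306.122ms=3/7b
10) 5816.327ms=57/7b +306.122ms=3/7b
11) 6122.449ms=60/7b +306.122ms=3/7b
12) 6428.571ms=9b +2142.857ms=3b
Σ=12b of 12 (84bpm 3/4) — PASS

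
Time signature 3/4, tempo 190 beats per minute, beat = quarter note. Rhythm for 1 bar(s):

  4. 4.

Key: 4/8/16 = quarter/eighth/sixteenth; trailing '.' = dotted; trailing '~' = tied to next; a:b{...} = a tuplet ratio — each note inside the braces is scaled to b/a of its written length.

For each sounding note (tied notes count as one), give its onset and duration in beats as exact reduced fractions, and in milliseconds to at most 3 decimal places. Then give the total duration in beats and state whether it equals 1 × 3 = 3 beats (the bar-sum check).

1) 0.0ms=0b +473.684ms=3/2b
2) 473.684ms=3/2b +473.684ms=3/2b
Σ=3b of 3 (190bpm 3/4) — PASS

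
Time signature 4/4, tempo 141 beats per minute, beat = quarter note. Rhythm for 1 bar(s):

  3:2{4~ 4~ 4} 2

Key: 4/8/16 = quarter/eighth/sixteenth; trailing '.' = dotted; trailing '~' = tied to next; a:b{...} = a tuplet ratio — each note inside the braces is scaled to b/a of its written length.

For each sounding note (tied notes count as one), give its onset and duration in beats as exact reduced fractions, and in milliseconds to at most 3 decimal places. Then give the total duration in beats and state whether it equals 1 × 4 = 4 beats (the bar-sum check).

1) 0.0ms=0b +851.064ms=2b
2) 851.064ms=2b +851.064ms=2b
Σ=4b of 4 (141bpm 4/4) — PASS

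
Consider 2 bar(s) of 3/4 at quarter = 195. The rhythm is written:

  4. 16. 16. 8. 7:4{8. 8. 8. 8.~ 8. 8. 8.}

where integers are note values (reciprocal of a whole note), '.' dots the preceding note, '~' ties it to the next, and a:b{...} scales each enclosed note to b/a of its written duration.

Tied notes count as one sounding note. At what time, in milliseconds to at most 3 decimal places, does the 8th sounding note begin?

note 8 onset = 30/7b = 1318.681ms

1. 0.0ms @ 0 + 461.538ms (3/2)
2. 461.538ms @ 3/2 + 115.385ms (3/8)
3. 576.923ms @ 15/8 + 115.385ms (3/8)
4. 692.308ms @ 9/4 + 230.769ms (3/4)
5. 923.077ms @ 3 + 131.868ms (3/7)
6. 1054.945ms @ 24/7 + 131.868ms (3/7)
7. 1186.813ms @ 27/7 + 131.868ms (3/7)
8. 1318.681ms @ 30/7 + 263.736ms (6/7)
9. 1582.418ms @ 36/7 + 131.868ms (3/7)
10. 1714.286ms @ 39/7 + 131.868ms (3/7)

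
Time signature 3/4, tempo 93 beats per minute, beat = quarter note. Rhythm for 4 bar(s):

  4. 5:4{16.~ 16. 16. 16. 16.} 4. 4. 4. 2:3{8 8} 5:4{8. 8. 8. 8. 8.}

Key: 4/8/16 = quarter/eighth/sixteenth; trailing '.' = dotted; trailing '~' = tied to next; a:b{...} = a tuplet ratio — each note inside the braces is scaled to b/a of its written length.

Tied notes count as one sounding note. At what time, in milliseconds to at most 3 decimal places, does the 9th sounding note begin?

note 9 onset = 15/2b = 4838.71ms

1. 0.0ms @ 0 + 967.742ms (3/2)
2. 967.742ms @ 3/2 + 387.097ms (3/5)
3. 1354.839ms @ 21/10 + 193.548ms (3/10)
4. 1548.387ms @ 12/5 + 193.548ms (3/10)
5. 1741.935ms @ 27/10 + 193.548ms (3/10)
6. 1935.484ms @ 3 + 967.742ms (3/2)
7. 2903.226ms @ 9/2 + 967.742ms (3/2)
8. 3870.968ms @ 6 + 967.742ms (3/2)
9. 4838.71ms @ 15/2 + 483.871ms (3/4)
10. 5322.581ms @ 33/4 + 483.871ms (3/4)
11. 5806.452ms @ 9 + 387.097ms (3/5)
12. 6193.548ms @ 48/5 + 387.097ms (3/5)
13. 6580.645ms @ 51/5 + 387.097ms (3/5)
14. 6967.742ms @ 54/5 + 387.097ms (3/5)
15. 7354.839ms @ 57/5 + 387.097ms (3/5)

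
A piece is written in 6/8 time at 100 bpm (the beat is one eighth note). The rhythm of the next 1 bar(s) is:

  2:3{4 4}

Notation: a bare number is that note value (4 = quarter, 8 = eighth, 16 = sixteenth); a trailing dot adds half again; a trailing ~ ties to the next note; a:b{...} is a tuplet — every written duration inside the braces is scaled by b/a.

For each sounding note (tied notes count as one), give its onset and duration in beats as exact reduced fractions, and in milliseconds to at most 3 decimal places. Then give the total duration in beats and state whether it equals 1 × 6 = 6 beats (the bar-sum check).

1) 0.0ms=0b +1800.0ms=3b
2) 1800.0ms=3b +1800.0ms=3b
Σ=6b of 6 (100bpm 6/8) — PASS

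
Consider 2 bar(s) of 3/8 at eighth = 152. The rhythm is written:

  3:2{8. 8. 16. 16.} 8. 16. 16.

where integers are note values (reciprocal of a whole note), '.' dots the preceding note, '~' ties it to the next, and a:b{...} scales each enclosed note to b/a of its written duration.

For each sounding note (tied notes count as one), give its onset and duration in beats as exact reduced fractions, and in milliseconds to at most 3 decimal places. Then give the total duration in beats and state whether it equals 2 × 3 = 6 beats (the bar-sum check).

1) 0.0ms=0b +394.737ms=1b
2) 394.737ms=1b +394.737ms=1b
3) 789.474ms=2b +197.368ms=1/2b
4) 986.842ms=5/2b +197.368ms=1/2b
5) 1184.211ms=3b +592.105ms=3/2b
6) 1776.316ms=9/2b +296.053ms=3/4b
7) 2072.368ms=21/4b +296.053ms=3/4b
Σ=6b of 6 (152bpm 3/8) — PASS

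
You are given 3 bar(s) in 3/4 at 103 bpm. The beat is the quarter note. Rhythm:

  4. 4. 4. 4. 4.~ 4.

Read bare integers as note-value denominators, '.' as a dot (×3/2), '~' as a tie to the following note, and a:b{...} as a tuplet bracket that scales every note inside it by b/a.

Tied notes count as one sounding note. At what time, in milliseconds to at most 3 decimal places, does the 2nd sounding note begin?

1. 0.0ms @ 0 + 873.786ms (3/2)
2. 873.786ms @ 3/2 + 873.786ms (3/2)
3. 1747.573ms @ 3 + 873.786ms (3/2)
4. 2621.359ms @ 9/2 + 873.786ms (3/2)
5. 3495.146ms @ 6 + 1747.573ms (3)

note 2 onset = 3/2b = 873.786ms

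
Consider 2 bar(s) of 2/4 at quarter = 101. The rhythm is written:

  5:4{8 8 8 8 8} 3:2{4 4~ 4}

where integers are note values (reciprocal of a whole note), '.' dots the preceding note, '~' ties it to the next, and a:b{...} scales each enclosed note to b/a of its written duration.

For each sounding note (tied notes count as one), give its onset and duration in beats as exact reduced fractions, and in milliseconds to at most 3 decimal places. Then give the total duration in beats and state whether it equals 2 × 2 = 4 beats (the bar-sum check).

1) 0.0ms=0b +237.624ms=2/5b
2) 237.624ms=2/5b +237.624ms=2/5b
3) 475.248ms=4/5b +237.624ms=2/5b
4) 712.871ms=6/5b +237.624ms=2/5b
5) 950.495ms=8/5b +237.624ms=2/5b
6) 1188.119ms=2b +396.04ms=2/3b
7) 1584.158ms=8/3b +792.079ms=4/3b
Σ=4b of 4 (101bpm 2/4) — PASS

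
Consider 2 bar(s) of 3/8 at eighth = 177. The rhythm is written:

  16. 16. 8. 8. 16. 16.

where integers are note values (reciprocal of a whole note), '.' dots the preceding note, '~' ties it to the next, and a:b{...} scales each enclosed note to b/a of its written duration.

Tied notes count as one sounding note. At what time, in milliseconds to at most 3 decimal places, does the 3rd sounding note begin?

1. 0.0ms @ 0 + 254.237ms (3/4)
2. 254.237ms @ 3/4 + 254.237ms (3/4)
3. 508.475ms @ 3/2 + 508.475ms (3/2)
4. 1016.949ms @ 3 + 508.475ms (3/2)
5. 1525.424ms @ 9/2 + 254.237ms (3/4)
6. 1779.661ms @ 21/4 + 254.237ms (3/4)

note 3 onset = 3/2b = 508.475ms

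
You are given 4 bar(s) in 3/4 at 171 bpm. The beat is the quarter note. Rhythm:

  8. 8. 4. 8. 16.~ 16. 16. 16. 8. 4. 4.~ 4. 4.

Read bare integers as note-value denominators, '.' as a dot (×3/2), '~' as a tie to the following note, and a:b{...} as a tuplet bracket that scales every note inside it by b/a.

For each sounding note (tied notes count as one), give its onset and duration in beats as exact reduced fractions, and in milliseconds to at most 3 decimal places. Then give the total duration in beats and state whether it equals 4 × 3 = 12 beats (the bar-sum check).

1) 0.0ms=0b +263.158ms=3/4b
2) 263.158ms=3/4b +263.158ms=3/4b
3) 526.316ms=3/2b +526.316ms=3/2b
4) 1052.632ms=3b +263.158ms=3/4b
5) 1315.789ms=15/4b +263.158ms=3/4b
6) 1578.947ms=9/2b +131.579ms=3/8b
7) 1710.526ms=39/8b +131.579ms=3/8b
8) 1842.105ms=21/4b +263.158ms=3/4b
9) 2105.263ms=6b +526.316ms=3/2b
10) 2631.579ms=15/2b +1052.632ms=3b
11) 3684.211ms=21/2b +526.316ms=3/2b
Σ=12b of 12 (171bpm 3/4) — PASS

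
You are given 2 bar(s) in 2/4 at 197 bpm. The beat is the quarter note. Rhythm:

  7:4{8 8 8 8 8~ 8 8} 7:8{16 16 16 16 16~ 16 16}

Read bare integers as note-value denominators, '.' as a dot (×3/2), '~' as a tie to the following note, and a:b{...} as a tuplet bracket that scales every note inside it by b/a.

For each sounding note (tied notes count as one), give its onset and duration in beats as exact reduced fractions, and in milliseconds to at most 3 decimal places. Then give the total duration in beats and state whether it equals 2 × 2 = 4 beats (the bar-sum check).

1) 0.0ms=0b +87.02ms=2/7b
2) 87.02ms=2/7b +87.02ms=2/7b
3) 174.039ms=4/7b +87.02ms=2/7b
4) 261.059ms=6/7b +87.02ms=2/7b
5) 348.078ms=8/7b +174.039ms=4/7b
6) 522.117ms=12/7b +87.02ms=2/7b
7) 609.137ms=2b +87.02ms=2/7b
8) 696.157ms=16/7b +87.02ms=2/7b
9) 783.176ms=18/7b +87.02ms=2/7b
10) 870.196ms=20/7b +87.02ms=2/7b
11) 957.215ms=22/7b +174.039ms=4/7b
12) 1131.255ms=26/7b +87.02ms=2/7b
Σ=4b of 4 (197bpm 2/4) — PASS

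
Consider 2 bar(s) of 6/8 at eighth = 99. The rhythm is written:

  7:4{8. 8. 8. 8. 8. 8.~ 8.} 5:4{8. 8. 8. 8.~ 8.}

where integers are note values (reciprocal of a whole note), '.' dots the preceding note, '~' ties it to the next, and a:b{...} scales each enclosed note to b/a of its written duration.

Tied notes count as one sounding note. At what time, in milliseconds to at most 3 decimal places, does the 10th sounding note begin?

1. 0.0ms @ 0 + 519.481ms (6/7)
2. 519.481ms @ 6/7 + 519.481ms (6/7)
3. 1038.961ms @ 12/7 + 519.481ms (6/7)
4. 1558.442ms @ 18/7 + 519.481ms (6/7)
5. 2077.922ms @ 24/7 + 519.481ms (6/7)
6. 2597.403ms @ 30/7 + 1038.961ms (12/7)
7. 3636.364ms @ 6 + 727.273ms (6/5)
8. 4363.636ms @ 36/5 + 727.273ms (6/5)
9. 5090.909ms @ 42/5 + 727.273ms (6/5)
10. 5818.182ms @ 48/5 + 1454.545ms (12/5)

note 10 onset = 48/5b = 5818.182ms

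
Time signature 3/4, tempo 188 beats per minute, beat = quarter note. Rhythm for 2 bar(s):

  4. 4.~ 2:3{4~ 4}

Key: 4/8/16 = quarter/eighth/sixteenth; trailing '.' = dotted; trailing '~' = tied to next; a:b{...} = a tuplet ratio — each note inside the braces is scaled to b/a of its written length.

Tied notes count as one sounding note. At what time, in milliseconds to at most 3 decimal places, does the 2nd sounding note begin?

note 2 onset = 3/2b = 478.723ms

1. 0.0ms @ 0 + 478.723ms (3/2)
2. 478.723ms @ 3/2 + 1436.17ms (9/2)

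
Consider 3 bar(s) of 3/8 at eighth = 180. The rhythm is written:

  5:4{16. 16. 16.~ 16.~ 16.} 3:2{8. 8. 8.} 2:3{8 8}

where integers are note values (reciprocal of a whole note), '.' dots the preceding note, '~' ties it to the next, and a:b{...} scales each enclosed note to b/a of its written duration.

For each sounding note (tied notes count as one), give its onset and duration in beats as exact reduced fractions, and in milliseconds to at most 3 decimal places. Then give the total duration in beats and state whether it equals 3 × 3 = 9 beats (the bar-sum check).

1) 0.0ms=0b +200.0ms=3/5b
2) 200.0ms=3/5b +200.0ms=3/5b
3) 400.0ms=6/5b +600.0ms=9/5b
4) 1000.0ms=3b +333.333ms=1b
5) 1333.333ms=4b +333.333ms=1b
6) 1666.667ms=5b +333.333ms=1b
7) 2000.0ms=6b +500.0ms=3/2b
8) 2500.0ms=15/2b +500.0ms=3/2b
Σ=9b of 9 (180bpm 3/8) — PASS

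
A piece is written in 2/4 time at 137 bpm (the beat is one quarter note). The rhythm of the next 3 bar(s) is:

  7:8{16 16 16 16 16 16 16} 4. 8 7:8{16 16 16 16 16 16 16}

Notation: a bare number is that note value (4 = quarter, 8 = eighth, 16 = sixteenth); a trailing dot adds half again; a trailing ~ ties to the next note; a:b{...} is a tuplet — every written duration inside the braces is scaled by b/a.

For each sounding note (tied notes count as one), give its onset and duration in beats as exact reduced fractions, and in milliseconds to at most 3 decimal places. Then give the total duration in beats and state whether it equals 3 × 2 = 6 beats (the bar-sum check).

1) 0.0ms=0b +125.13ms=2/7b
2) 125.13ms=2/7b +125.13ms=2/7b
3) 250.261ms=4/7b +125.13ms=2/7b
4) 375.391ms=6/7b +125.13ms=2/7b
5) 500.521ms=8/7b +125.13ms=2/7b
6) 625.652ms=10/7b +125.13ms=2/7b
7) 750.782ms=12/7b +125.13ms=2/7b
8) 875.912ms=2b +656.934ms=3/2b
9) 1532.847ms=7/2b +218.978ms=1/2b
10) 1751.825ms=4b +125.13ms=2/7b
11) 1876.955ms=30/7b +125.13ms=2/7b
12) 2002.086ms=32/7b +125.13ms=2/7b
13) 2127.216ms=34/7b +125.13ms=2/7b
14) 2252.346ms=36/7b +125.13ms=2/7b
15) 2377.477ms=38/7b +125.13ms=2/7b
16) 2502.607ms=40/7b +125.13ms=2/7b
Σ=6b of 6 (137bpm 2/4) — PASS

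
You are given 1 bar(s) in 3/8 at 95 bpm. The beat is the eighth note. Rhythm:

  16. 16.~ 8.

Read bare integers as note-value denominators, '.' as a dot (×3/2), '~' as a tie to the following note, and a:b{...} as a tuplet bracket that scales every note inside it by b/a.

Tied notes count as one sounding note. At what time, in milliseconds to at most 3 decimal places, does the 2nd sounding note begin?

1. 0.0ms @ 0 + 473.684ms (3/4)
2. 473.684ms @ 3/4 + 1421.053ms (9/4)

note 2 onset = 3/4b = 473.684ms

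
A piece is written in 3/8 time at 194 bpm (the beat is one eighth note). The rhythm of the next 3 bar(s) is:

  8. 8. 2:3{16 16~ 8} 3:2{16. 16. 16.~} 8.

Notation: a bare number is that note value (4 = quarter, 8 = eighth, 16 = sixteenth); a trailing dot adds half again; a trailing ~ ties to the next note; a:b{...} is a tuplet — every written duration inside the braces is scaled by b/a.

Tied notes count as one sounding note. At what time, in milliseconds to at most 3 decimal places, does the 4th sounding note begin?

1. 0.0ms @ 0 + 463.918ms (3/2)
2. 463.918ms @ 3/2 + 463.918ms (3/2)
3. 927.835ms @ 3 + 231.959ms (3/4)
4. 1159.794ms @ 15/4 + 695.876ms (9/4)
5. 1855.67ms @ 6 + 154.639ms (1/2)
6. 2010.309ms @ 13/2 + 154.639ms (1/2)
7. 2164.948ms @ 7 + 618.557ms (2)

note 4 onset = 15/4b = 1159.794ms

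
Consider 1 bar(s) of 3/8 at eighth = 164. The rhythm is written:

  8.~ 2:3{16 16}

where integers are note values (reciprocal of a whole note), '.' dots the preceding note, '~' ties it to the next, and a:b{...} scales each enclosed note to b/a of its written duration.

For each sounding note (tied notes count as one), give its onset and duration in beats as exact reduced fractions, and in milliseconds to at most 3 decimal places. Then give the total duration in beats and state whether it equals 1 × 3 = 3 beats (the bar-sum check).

1) 0.0ms=0b +823.171ms=9/4b
2) 823.171ms=9/4b +274.39ms=3/4b
Σ=3b of 3 (164bpm 3/8) — PASS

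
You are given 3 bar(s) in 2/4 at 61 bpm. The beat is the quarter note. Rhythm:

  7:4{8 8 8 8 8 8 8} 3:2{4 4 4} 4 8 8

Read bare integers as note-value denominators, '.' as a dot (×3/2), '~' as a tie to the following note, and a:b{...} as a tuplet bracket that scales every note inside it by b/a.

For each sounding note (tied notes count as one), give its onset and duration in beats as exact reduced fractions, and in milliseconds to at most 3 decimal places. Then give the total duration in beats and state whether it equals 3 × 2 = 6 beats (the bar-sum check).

1) 0.0ms=0b +281.03ms=2/7b
2) 281.03ms=2/7b +281.03ms=2/7b
3) 562.061ms=4/7b +281.03ms=2/7b
4) 843.091ms=6/7b +281.03ms=2/7b
5) 1124.122ms=8/7b +281.03ms=2/7b
6) 1405.152ms=10/7b +281.03ms=2/7b
7) 1686.183ms=12/7b +281.03ms=2/7b
8) 1967.213ms=2b +655.738ms=2/3b
9) 2622.951ms=8/3b +655.738ms=2/3b
10) 3278.689ms=10/3b +655.738ms=2/3b
11) 3934.426ms=4b +983.607ms=1b
12) 4918.033ms=5b +491.803ms=1/2b
13) 5409.836ms=11/2b +491.803ms=1/2b
Σ=6b of 6 (61bpm 2/4) — PASS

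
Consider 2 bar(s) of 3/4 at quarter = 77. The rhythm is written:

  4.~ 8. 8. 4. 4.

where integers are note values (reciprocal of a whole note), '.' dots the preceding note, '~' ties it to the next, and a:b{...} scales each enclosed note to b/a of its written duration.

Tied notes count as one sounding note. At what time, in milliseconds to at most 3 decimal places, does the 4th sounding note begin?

note 4 onset = 9/2b = 3506.494ms

1. 0.0ms @ 0 + 1753.247ms (9/4)
2. 1753.247ms @ 9/4 + 584.416ms (3/4)
3. 2337.662ms @ 3 + 1168.831ms (3/2)
4. 3506.494ms @ 9/2 + 1168.831ms (3/2)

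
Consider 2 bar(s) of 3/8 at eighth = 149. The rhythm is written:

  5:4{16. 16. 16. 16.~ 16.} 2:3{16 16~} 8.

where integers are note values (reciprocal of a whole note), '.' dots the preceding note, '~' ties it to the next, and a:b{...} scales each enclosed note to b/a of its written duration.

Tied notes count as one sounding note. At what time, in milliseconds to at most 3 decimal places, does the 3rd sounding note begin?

note 3 onset = 6/5b = 483.221ms

1. 0.0ms @ 0 + 241.611ms (3/5)
2. 241.611ms @ 3/5 + 241.611ms (3/5)
3. 483.221ms @ 6/5 + 241.611ms (3/5)
4. 724.832ms @ 9/5 + 483.221ms (6/5)
5. 1208.054ms @ 3 + 302.013ms (3/4)
6. 1510.067ms @ 15/4 + 906.04ms (9/4)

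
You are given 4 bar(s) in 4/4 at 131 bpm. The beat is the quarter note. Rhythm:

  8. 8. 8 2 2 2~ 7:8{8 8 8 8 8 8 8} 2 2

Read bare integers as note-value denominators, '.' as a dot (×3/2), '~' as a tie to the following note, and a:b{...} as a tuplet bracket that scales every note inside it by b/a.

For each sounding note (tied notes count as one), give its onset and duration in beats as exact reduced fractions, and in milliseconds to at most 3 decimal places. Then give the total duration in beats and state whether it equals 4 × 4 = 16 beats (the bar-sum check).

1) 0.0ms=0b +343.511ms=3/4b
2) 343.511ms=3/4b +343.511ms=3/4b
3) 687.023ms=3/2b +229.008ms=1/2b
4) 916.031ms=2b +916.031ms=2b
5) 1832.061ms=4b +916.031ms=2b
6) 2748.092ms=6b +1177.754ms=18/7b
7) 3925.845ms=60/7b +261.723ms=4/7b
8) 4187.568ms=64/7b +261.723ms=4/7b
9) 4449.291ms=68/7b +261.723ms=4/7b
10) 4711.014ms=72/7b +261.723ms=4/7b
11) 4972.737ms=76/7b +261.723ms=4/7b
12) 5234.46ms=80/7b +261.723ms=4/7b
13) 5496.183ms=12b +916.031ms=2b
14) 6412.214ms=14b +916.031ms=2b
Σ=16b of 16 (131bpm 4/4) — PASS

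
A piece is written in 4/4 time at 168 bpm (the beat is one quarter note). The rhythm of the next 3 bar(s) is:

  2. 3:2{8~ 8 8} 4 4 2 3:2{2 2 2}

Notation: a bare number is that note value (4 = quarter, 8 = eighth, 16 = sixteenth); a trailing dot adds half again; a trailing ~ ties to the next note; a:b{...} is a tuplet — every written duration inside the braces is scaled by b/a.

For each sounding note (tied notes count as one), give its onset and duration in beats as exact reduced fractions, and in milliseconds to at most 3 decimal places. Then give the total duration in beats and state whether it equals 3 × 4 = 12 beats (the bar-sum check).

1) 0.0ms=0b +1071.429ms=3b
2) 1071.429ms=3b +238.095ms=2/3b
3) 1309.524ms=11/3b +119.048ms=1/3b
4) 1428.571ms=4b +357.143ms=1b
5) 1785.714ms=5b +357.143ms=1b
6) 2142.857ms=6b +714.286ms=2b
7) 2857.143ms=8b +476.19ms=4/3b
8) 3333.333ms=28/3b +476.19ms=4/3b
9) 3809.524ms=32/3b +476.19ms=4/3b
Σ=12b of 12 (168bpm 4/4) — PASS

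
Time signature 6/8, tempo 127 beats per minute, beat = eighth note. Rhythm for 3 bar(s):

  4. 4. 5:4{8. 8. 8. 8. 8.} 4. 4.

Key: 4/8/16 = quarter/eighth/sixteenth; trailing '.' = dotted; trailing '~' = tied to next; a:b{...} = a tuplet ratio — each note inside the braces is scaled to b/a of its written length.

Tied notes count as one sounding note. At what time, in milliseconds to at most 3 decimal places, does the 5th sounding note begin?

1. 0.0ms @ 0 + 1417.323ms (3)
2. 1417.323ms @ 3 + 1417.323ms (3)
3. 2834.646ms @ 6 + 566.929ms (6/5)
4. 3401.575ms @ 36/5 + 566.929ms (6/5)
5. 3968.504ms @ 42/5 + 566.929ms (6/5)
6. 4535.433ms @ 48/5 + 566.929ms (6/5)
7. 5102.362ms @ 54/5 + 566.929ms (6/5)
8. 5669.291ms @ 12 + 1417.323ms (3)
9. 7086.614ms @ 15 + 1417.323ms (3)

note 5 onset = 42/5b = 3968.504ms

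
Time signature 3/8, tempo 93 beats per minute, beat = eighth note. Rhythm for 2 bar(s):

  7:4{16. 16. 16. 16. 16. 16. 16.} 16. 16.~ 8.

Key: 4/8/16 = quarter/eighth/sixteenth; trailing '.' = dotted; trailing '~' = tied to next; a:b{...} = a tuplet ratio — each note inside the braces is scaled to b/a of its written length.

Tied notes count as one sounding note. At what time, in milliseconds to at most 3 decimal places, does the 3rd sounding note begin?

note 3 onset = 6/7b = 552.995ms

1. 0.0ms @ 0 + 276.498ms (3/7)
2. 276.498ms @ 3/7 + 276.498ms (3/7)
3. 552.995ms @ 6/7 + 276.498ms (3/7)
4. 829.493ms @ 9/7 + 276.498ms (3/7)
5. 1105.991ms @ 12/7 + 276.498ms (3/7)
6. 1382.488ms @ 15/7 + 276.498ms (3/7)
7. 1658.986ms @ 18/7 + 276.498ms (3/7)
8. 1935.484ms @ 3 + 483.871ms (3/4)
9. 2419.355ms @ 15/4 + 1451.613ms (9/4)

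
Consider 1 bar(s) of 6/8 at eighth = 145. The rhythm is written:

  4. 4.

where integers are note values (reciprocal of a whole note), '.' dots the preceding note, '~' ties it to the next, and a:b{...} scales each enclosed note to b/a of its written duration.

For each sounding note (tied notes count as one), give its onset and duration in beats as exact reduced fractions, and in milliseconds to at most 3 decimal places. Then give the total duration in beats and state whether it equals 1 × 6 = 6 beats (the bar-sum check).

1) 0.0ms=0b +1241.379ms=3b
2) 1241.379ms=3b +1241.379ms=3b
Σ=6b of 6 (145bpm 6/8) — PASS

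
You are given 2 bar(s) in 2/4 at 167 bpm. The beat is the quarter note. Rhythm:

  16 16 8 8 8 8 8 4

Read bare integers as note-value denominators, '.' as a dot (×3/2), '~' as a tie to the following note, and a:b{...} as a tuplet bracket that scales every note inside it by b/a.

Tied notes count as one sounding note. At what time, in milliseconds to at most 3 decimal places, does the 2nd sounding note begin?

1. 0.0ms @ 0 + 89.82ms (1/4)
2. 89.82ms @ 1/4 + 89.82ms (1/4)
3. 179.641ms @ 1/2 + 179.641ms (1/2)
4. 359.281ms @ 1 + 179.641ms (1/2)
5. 538.922ms @ 3/2 + 179.641ms (1/2)
6. 718.563ms @ 2 + 179.641ms (1/2)
7. 898.204ms @ 5/2 + 179.641ms (1/2)
8. 1077.844ms @ 3 + 359.281ms (1)

note 2 onset = 1/4b = 89.82ms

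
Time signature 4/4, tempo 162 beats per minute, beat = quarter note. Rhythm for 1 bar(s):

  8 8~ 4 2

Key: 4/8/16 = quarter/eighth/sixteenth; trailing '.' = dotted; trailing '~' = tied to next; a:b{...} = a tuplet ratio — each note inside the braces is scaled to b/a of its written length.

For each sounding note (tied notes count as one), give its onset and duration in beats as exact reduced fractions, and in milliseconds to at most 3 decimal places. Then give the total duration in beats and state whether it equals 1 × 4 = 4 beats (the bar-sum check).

1) 0.0ms=0b +185.185ms=1/2b
2) 185.185ms=1/2b +555.556ms=3/2b
3) 740.741ms=2b +740.741ms=2b
Σ=4b of 4 (162bpm 4/4) — PASS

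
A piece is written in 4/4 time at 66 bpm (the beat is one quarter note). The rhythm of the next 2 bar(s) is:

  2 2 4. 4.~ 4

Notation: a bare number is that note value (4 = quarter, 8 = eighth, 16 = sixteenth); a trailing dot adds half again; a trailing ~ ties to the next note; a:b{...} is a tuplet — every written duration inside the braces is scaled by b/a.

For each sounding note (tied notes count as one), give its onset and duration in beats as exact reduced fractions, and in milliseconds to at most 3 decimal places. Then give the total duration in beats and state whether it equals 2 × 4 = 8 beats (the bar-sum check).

1) 0.0ms=0b +1818.182ms=2b
2) 1818.182ms=2b +1818.182ms=2b
3) 3636.364ms=4b +1363.636ms=3/2b
4) 5000.0ms=11/2b +2272.727ms=5/2b
Σ=8b of 8 (66bpm 4/4) — PASS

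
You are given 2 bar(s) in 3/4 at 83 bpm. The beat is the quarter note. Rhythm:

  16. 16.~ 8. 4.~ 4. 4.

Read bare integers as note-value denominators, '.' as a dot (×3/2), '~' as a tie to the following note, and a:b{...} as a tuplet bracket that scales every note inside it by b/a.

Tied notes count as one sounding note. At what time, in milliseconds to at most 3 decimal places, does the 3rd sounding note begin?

1. 0.0ms @ 0 + 271.084ms (3/8)
2. 271.084ms @ 3/8 + 813.253ms (9/8)
3. 1084.337ms @ 3/2 + 2168.675ms (3)
4. 3253.012ms @ 9/2 + 1084.337ms (3/2)

note 3 onset = 3/2b = 1084.337ms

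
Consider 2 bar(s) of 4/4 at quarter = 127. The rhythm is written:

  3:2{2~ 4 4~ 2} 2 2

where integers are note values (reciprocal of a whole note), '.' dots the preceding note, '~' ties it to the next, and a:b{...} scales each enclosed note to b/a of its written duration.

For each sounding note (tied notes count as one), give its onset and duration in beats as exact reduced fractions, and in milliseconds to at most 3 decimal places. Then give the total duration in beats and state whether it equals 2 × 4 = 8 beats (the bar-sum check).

1) 0.0ms=0b +944.882ms=2b
2) 944.882ms=2b +944.882ms=2b
3) 1889.764ms=4b +944.882ms=2b
4) 2834.646ms=6b +944.882ms=2b
Σ=8b of 8 (127bpm 4/4) — PASS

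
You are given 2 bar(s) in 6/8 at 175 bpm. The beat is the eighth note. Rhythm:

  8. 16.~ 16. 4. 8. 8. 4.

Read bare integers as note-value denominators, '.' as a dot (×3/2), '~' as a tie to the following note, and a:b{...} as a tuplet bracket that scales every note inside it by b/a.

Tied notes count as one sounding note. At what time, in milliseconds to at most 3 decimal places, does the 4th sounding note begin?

1. 0.0ms @ 0 + 514.286ms (3/2)
2. 514.286ms @ 3/2 + 514.286ms (3/2)
3. 1028.571ms @ 3 + 1028.571ms (3)
4. 2057.143ms @ 6 + 514.286ms (3/2)
5. 2571.429ms @ 15/2 + 514.286ms (3/2)
6. 3085.714ms @ 9 + 1028.571ms (3)

note 4 onset = 6b = 2057.143ms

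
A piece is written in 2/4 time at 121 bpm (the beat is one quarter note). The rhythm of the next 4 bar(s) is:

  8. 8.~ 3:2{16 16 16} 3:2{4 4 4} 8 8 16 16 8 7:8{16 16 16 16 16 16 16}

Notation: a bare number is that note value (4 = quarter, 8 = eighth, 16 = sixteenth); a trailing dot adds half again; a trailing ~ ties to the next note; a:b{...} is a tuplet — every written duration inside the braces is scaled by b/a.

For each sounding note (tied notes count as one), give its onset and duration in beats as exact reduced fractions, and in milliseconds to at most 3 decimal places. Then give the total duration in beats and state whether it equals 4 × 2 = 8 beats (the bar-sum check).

1) 0.0ms=0b +371.901ms=3/4b
2) 371.901ms=3/4b +454.545ms=11/12b
3) 826.446ms=5/3b +82.645ms=1/6b
4) 909.091ms=11/6b +82.645ms=1/6b
5) 991.736ms=2b +330.579ms=2/3b
6) 1322.314ms=8/3b +330.579ms=2/3b
7) 1652.893ms=10/3b +330.579ms=2/3b
8) 1983.471ms=4b +247.934ms=1/2b
9) 2231.405ms=9/2b +247.934ms=1/2b
10) 2479.339ms=5b +123.967ms=1/4b
11) 2603.306ms=21/4b +123.967ms=1/4b
12) 2727.273ms=11/2b +247.934ms=1/2b
13) 2975.207ms=6b +141.677ms=2/7b
14) 3116.883ms=44/7b +141.677ms=2/7b
15) 3258.56ms=46/7b +141.677ms=2/7b
16) 3400.236ms=48/7b +141.677ms=2/7b
17) 3541.913ms=50/7b +141.677ms=2/7b
18) 3683.589ms=52/7b +141.677ms=2/7b
19) 3825.266ms=54/7b +141.677ms=2/7b
Σ=8b of 8 (121bpm 2/4) — PASS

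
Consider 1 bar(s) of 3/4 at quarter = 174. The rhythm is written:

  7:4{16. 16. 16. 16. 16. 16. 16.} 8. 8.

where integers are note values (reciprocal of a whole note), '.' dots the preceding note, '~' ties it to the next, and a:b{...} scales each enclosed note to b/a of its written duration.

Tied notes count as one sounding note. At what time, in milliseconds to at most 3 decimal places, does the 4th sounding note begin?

1. 0.0ms @ 0 + 73.892ms (3/14)
2. 73.892ms @ 3/14 + 73.892ms (3/14)
3. 147.783ms @ 3/7 + 73.892ms (3/14)
4. 221.675ms @ 9/14 + 73.892ms (3/14)
5. 295.567ms @ 6/7 + 73.892ms (3/14)
6. 369.458ms @ 15/14 + 73.892ms (3/14)
7. 443.35ms @ 9/7 + 73.892ms (3/14)
8. 517.241ms @ 3/2 + 258.621ms (3/4)
9. 775.862ms @ 9/4 + 258.621ms (3/4)

note 4 onset = 9/14b = 221.675ms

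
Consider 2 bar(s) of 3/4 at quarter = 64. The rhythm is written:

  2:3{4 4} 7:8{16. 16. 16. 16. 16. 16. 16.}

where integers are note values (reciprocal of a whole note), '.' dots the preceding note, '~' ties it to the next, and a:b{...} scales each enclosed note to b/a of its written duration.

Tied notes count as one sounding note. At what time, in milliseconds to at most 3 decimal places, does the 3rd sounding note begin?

1. 0.0ms @ 0 + 1406.25ms (3/2)
2. 1406.25ms @ 3/2 + 1406.25ms (3/2)
3. 2812.5ms @ 3 + 401.786ms (3/7)
4. 3214.286ms @ 24/7 + 401.786ms (3/7)
5. 3616.071ms @ 27/7 + 401.786ms (3/7)
6. 4017.857ms @ 30/7 + 401.786ms (3/7)
7. 4419.643ms @ 33/7 + 401.786ms (3/7)
8. 4821.429ms @ 36/7 + 401.786ms (3/7)
9. 5223.214ms @ 39/7 + 401.786ms (3/7)

note 3 onset = 3b = 2812.5ms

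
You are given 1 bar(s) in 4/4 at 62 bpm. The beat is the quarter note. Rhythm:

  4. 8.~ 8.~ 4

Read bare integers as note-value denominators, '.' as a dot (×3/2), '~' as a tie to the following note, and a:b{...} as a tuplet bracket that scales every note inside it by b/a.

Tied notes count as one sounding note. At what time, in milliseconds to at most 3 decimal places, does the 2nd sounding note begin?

note 2 onset = 3/2b = 1451.613ms

1. 0.0ms @ 0 + 1451.613ms (3/2)
2. 1451.613ms @ 3/2 + 2419.355ms (5/2)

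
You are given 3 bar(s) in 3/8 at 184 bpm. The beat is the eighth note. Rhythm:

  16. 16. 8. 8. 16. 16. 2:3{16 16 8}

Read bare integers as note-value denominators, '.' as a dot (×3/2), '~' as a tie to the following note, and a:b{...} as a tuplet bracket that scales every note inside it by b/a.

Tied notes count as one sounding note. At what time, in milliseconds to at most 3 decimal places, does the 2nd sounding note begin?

1. 0.0ms @ 0 + 244.565ms (3/4)
2. 244.565ms @ 3/4 + 244.565ms (3/4)
3. 489.13ms @ 3/2 + 489.13ms (3/2)
4. 978.261ms @ 3 + 489.13ms (3/2)
5. 1467.391ms @ 9/2 + 244.565ms (3/4)
6. 1711.957ms @ 21/4 + 244.565ms (3/4)
7. 1956.522ms @ 6 + 244.565ms (3/4)
8. 2201.087ms @ 27/4 + 244.565ms (3/4)
9. 2445.652ms @ 15/2 + 489.13ms (3/2)

note 2 onset = 3/4b = 244.565ms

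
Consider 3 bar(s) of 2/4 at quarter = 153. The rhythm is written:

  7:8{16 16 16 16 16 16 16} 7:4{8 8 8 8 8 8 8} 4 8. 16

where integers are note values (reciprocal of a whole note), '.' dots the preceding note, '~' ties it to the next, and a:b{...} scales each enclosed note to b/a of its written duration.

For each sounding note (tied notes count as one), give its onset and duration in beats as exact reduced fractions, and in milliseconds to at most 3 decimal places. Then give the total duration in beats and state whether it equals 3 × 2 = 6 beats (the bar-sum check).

1) 0.0ms=0b +112.045ms=2/7b
2) 112.045ms=2/7b +112.045ms=2/7b
3) 224.09ms=4/7b +112.045ms=2/7b
4) 336.134ms=6/7b +112.045ms=2/7b
5) 448.179ms=8/7b +112.045ms=2/7b
6) 560.224ms=10/7b +112.045ms=2/7b
7) 672.269ms=12/7b +112.045ms=2/7b
8) 784.314ms=2b +112.045ms=2/7b
9) 896.359ms=16/7b +112.045ms=2/7b
10) 1008.403ms=18/7b +112.045ms=2/7b
11) 1120.448ms=20/7b +112.045ms=2/7b
12) 1232.493ms=22/7b +112.045ms=2/7b
13) 1344.538ms=24/7b +112.045ms=2/7b
14) 1456.583ms=26/7b +112.045ms=2/7b
15) 1568.627ms=4b +392.157ms=1b
16) 1960.784ms=5b +294.118ms=3/4b
17) 2254.902ms=23/4b +98.039ms=1/4b
Σ=6b of 6 (153bpm 2/4) — PASS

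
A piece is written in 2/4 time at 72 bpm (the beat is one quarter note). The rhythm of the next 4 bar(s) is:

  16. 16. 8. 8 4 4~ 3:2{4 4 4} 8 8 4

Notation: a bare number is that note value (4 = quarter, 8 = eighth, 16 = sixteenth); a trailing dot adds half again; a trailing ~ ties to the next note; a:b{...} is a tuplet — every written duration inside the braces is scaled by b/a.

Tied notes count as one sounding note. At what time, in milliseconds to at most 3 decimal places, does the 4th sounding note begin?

1. 0.0ms @ 0 + 312.5ms (3/8)
2. 312.5ms @ 3/8 + 312.5ms (3/8)
3. 625.0ms @ 3/4 + 625.0ms (3/4)
4. 1250.0ms @ 3/2 + 416.667ms (1/2)
5. 1666.667ms @ 2 + 833.333ms (1)
6. 2500.0ms @ 3 + 1388.889ms (5/3)
7. 3888.889ms @ 14/3 + 555.556ms (2/3)
8. 4444.444ms @ 16/3 + 555.556ms (2/3)
9. 5000.0ms @ 6 + 416.667ms (1/2)
10. 5416.667ms @ 13/2 + 416.667ms (1/2)
11. 5833.333ms @ 7 + 833.333ms (1)

note 4 onset = 3/2b = 1250.0ms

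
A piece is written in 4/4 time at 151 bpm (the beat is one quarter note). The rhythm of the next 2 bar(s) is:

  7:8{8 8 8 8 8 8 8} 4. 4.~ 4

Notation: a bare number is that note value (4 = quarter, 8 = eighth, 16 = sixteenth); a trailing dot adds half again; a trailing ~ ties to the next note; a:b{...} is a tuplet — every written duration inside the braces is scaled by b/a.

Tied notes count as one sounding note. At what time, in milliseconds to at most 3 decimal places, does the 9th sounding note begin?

1. 0.0ms @ 0 + 227.058ms (4/7)
2. 227.058ms @ 4/7 + 227.058ms (4/7)
3. 454.115ms @ 8/7 + 227.058ms (4/7)
4. 681.173ms @ 12/7 + 227.058ms (4/7)
5. 908.231ms @ 16/7 + 227.058ms (4/7)
6. 1135.289ms @ 20/7 + 227.058ms (4/7)
7. 1362.346ms @ 24/7 + 227.058ms (4/7)
8. 1589.404ms @ 4 + 596.026ms (3/2)
9. 2185.43ms @ 11/2 + 993.377ms (5/2)

note 9 onset = 11/2b = 2185.43ms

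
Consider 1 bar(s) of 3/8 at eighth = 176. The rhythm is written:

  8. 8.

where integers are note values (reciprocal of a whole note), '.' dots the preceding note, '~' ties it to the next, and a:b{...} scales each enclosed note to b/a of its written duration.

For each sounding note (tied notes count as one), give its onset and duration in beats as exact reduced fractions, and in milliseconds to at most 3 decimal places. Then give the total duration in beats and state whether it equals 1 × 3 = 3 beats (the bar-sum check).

1) 0.0ms=0b +511.364ms=3/2b
2) 511.364ms=3/2b +511.364ms=3/2b
Σ=3b of 3 (176bpm 3/8) — PASS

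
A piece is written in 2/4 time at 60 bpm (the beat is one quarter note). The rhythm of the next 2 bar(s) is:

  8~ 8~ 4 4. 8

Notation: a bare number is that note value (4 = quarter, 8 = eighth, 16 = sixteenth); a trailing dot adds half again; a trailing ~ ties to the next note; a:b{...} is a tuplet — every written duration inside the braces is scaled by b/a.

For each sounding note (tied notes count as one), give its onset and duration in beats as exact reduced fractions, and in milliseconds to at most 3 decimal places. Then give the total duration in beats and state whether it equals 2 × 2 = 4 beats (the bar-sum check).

1) 0.0ms=0b +2000.0ms=2b
2) 2000.0ms=2b +1500.0ms=3/2b
3) 3500.0ms=7/2b +500.0ms=1/2b
Σ=4b of 4 (60bpm 2/4) — PASS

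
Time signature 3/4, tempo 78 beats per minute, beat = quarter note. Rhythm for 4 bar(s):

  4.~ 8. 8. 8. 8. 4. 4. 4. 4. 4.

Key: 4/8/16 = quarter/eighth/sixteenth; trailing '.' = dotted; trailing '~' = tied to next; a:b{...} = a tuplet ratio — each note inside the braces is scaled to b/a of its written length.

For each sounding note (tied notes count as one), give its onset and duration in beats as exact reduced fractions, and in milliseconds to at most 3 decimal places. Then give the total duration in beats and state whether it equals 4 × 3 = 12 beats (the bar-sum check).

1) 0.0ms=0b +1730.769ms=9/4b
2) 1730.769ms=9/4b +576.923ms=3/4b
3) 2307.692ms=3b +576.923ms=3/4b
4) 2884.615ms=15/4b +576.923ms=3/4b
5) 3461.538ms=9/2b +1153.846ms=3/2b
6) 4615.385ms=6b +1153.846ms=3/2b
7) 5769.231ms=15/2b +1153.846ms=3/2b
8) 6923.077ms=9b +1153.846ms=3/2b
9) 8076.923ms=21/2b +1153.846ms=3/2b
Σ=12b of 12 (78bpm 3/4) — PASS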